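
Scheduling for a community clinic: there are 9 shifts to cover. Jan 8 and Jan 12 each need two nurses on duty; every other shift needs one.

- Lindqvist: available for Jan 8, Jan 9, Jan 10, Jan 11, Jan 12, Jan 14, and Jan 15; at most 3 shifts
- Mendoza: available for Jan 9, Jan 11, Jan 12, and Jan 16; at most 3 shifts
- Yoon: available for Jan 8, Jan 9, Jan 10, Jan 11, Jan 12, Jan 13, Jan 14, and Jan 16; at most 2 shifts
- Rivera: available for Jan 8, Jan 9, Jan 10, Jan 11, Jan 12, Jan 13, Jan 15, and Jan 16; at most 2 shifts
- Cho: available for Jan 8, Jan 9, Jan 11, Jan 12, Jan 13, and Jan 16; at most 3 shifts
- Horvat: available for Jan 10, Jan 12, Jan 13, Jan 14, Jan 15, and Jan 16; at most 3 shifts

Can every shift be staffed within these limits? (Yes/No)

One valid schedule: Jan 8→Yoon+Rivera, Jan 9→Mendoza, Jan 10→Lindqvist, Jan 11→Mendoza, Jan 12→Rivera+Cho, Jan 13→Yoon, Jan 14→Lindqvist, Jan 15→Lindqvist, Jan 16→Mendoza.
Loads: Lindqvist 3/3, Mendoza 3/3, Yoon 2/2, Rivera 2/2, Cho 1/3, Horvat 0/3 — all within limits.

Yes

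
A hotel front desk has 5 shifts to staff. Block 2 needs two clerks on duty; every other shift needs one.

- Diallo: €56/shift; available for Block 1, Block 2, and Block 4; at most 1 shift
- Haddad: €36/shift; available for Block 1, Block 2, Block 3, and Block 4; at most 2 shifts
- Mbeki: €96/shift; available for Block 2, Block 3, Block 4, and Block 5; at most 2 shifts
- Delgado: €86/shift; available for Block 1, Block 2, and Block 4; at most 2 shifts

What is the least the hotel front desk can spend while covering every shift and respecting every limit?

€396

Block 5 can only be covered by Mbeki, so that assignment is forced.
Picking the cheapest available clerk for each shift independently would cost €296, but that ignores the shift limits.
An optimal schedule: Block 1→Haddad, Block 2→Diallo+Delgado, Block 3→Haddad, Block 4→Delgado, Block 5→Mbeki.
Total: 36 + 56 + 86 + 36 + 86 + 96 = €396.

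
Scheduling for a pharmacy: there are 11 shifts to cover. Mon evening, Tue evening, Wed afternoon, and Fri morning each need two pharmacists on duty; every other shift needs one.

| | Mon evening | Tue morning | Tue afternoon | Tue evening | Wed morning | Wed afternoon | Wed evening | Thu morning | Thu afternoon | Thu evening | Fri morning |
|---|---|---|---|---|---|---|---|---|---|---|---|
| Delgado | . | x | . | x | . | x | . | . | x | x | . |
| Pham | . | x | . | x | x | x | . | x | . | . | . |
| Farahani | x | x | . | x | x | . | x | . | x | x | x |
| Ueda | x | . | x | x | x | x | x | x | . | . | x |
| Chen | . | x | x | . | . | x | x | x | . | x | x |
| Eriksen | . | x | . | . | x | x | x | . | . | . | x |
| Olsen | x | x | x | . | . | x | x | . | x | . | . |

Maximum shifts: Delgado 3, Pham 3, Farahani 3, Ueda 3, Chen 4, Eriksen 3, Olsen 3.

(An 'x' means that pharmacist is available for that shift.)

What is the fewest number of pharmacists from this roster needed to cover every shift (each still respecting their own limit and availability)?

15 slots to fill and no one can take more than 4, so at least ⌈15/4⌉ = 4 pharmacists are needed.
Any 4 pharmacists together have capacity at most 4+3+3+3 = 13 < 15 slots, so 4 can never suffice.
Delgado, Pham, Farahani, Ueda, and Chen alone can cover everything: Mon evening→Farahani+Ueda, Tue morning→Chen, Tue afternoon→Ueda, Tue evening→Delgado+Pham, Wed morning→Pham, Wed afternoon→Ueda+Chen, Wed evening→Farahani, Thu morning→Pham, Thu afternoon→Delgado, Thu evening→Delgado, Fri morning→Farahani+Chen.

5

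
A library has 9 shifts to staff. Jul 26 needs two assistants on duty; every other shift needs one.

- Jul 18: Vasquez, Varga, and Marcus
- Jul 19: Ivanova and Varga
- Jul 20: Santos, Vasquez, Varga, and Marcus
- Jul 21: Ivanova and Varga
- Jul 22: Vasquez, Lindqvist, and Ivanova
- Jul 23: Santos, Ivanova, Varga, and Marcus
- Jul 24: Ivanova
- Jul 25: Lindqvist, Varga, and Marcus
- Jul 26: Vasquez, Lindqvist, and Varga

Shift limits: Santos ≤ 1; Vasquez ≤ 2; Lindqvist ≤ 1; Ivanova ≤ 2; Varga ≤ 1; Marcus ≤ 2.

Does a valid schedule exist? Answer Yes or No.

Total capacity is 1+2+1+2+1+2 = 9 but 10 worker-slots are needed — infeasible.

No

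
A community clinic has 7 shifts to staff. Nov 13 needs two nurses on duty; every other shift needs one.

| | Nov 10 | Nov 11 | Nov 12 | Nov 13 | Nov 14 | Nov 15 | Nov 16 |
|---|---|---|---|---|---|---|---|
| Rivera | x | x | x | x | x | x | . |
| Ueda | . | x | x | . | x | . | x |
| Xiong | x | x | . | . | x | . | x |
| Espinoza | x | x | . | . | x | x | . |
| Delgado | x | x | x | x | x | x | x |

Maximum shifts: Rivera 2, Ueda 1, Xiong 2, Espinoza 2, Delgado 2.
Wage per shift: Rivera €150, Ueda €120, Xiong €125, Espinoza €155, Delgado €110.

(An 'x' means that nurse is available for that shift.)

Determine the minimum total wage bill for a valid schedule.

Nov 13 can only be covered by Rivera and Delgado, so that assignment is forced.
Picking the cheapest available nurse for each shift independently would cost €920, but that ignores the shift limits.
An optimal schedule: Nov 10→Xiong, Nov 11→Xiong, Nov 12→Delgado, Nov 13→Delgado+Rivera, Nov 14→Espinoza, Nov 15→Rivera, Nov 16→Ueda.
Total: 125 + 125 + 110 + 110 + 150 + 155 + 150 + 120 = €1045.

€1045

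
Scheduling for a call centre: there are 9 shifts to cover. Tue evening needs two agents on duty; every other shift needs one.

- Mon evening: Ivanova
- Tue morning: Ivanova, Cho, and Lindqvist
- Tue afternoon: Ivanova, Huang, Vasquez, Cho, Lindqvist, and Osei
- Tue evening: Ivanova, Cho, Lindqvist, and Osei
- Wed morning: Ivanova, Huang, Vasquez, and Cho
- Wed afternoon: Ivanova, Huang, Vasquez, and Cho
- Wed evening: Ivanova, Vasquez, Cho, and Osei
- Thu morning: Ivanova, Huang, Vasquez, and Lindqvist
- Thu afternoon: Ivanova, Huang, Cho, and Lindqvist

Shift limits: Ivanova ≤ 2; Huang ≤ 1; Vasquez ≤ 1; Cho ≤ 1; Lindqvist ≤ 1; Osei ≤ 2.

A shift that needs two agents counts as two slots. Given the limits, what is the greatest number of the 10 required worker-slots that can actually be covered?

8

Total capacity across all agents is 2+1+1+1+1+2 = 8, and 10 slots are needed, so at most 8 can be filled.
An assignment achieving 8: Mon evening→Ivanova, Tue morning→Ivanova, Tue afternoon→Osei, Tue evening→Cho+Lindqvist, Wed morning→Huang, Wed afternoon→Vasquez, Wed evening→Osei.
Loads: Ivanova 2/2, Huang 1/1, Vasquez 1/1, Cho 1/1, Lindqvist 1/1, Osei 2/2.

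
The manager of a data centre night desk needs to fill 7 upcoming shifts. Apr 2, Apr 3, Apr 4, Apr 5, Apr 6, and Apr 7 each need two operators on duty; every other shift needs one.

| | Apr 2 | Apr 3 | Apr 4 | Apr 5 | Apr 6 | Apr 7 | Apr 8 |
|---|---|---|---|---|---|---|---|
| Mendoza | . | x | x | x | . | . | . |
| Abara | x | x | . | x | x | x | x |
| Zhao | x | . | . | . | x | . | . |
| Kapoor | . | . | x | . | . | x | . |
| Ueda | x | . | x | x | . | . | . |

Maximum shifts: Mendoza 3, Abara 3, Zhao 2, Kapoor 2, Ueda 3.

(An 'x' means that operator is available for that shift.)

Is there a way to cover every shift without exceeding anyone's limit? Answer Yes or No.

Total capacity is 13 and 13 slots are needed, so capacity alone doesn't rule it out.
Shifts {Apr 3, Apr 6, Apr 7, Apr 8} need 7 worker-slots in total, but the operators available for any of those shifts (Mendoza, Abara, Zhao, and Kapoor) can supply at most 6 among them. So no valid schedule exists.

No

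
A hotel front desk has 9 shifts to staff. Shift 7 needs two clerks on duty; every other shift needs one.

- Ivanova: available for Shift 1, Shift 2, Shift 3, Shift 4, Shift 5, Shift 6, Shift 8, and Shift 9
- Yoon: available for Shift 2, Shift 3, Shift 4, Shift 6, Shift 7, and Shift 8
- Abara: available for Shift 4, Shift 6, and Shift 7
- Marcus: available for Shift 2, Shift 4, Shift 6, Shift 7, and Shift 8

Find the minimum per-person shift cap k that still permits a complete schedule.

With 4 clerks and 10 worker-slots to fill, someone must work at least ⌈10/4⌉ = 3 shifts, so k ≥ 3.
k = 3 works: Shift 1→Ivanova, Shift 2→Yoon, Shift 3→Yoon, Shift 4→Abara, Shift 5→Ivanova, Shift 6→Abara, Shift 7→Yoon+Abara, Shift 8→Marcus, Shift 9→Ivanova.
Loads: Ivanova 3, Yoon 3, Abara 3, Marcus 1 — all ≤ 3.

3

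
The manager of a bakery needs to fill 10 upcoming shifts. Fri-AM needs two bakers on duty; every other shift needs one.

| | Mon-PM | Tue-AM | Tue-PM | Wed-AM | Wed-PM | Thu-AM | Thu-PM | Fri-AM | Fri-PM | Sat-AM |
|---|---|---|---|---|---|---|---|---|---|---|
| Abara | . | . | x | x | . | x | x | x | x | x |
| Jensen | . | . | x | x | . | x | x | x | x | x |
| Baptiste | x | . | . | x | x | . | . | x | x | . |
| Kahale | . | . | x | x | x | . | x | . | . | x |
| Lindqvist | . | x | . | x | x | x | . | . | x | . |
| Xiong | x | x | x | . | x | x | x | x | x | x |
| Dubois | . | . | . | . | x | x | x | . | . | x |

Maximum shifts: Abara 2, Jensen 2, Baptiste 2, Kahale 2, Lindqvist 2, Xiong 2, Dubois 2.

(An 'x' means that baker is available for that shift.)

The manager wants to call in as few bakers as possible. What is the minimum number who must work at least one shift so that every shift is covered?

6

11 slots to fill and no one can take more than 2, so at least ⌈11/2⌉ = 6 bakers are needed.
Abara, Jensen, Baptiste, Kahale, Lindqvist, and Xiong alone can cover everything: Mon-PM→Baptiste, Tue-AM→Lindqvist, Tue-PM→Abara, Wed-AM→Kahale, Wed-PM→Baptiste, Thu-AM→Abara, Thu-PM→Jensen, Fri-AM→Jensen+Xiong, Fri-PM→Lindqvist, Sat-AM→Kahale.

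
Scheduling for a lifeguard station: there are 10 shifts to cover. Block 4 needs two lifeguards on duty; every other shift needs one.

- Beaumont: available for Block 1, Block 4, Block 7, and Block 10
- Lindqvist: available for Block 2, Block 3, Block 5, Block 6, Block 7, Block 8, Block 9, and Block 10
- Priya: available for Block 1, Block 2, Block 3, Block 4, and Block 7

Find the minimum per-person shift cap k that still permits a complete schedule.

4

With 3 lifeguards and 11 worker-slots to fill, someone must work at least ⌈11/3⌉ = 4 shifts, so k ≥ 4.
k = 4 works: Block 1→Beaumont, Block 2→Priya, Block 3→Priya, Block 4→Beaumont+Priya, Block 5→Lindqvist, Block 6→Lindqvist, Block 7→Beaumont, Block 8→Lindqvist, Block 9→Lindqvist, Block 10→Beaumont.
Loads: Beaumont 4, Lindqvist 4, Priya 3 — all ≤ 4.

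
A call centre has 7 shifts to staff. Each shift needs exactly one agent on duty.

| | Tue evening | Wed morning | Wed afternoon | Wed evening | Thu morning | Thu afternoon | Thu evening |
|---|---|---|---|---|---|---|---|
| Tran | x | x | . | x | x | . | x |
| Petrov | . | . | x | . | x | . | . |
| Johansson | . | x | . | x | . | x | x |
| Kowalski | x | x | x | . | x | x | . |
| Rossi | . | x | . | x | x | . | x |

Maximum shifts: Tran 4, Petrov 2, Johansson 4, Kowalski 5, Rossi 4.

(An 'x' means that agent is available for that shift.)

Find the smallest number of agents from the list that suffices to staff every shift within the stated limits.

7 slots to fill and no one can take more than 5, so at least ⌈7/5⌉ = 2 agents are needed.
Tran and Kowalski alone can cover everything: Tue evening→Tran, Wed morning→Tran, Wed afternoon→Kowalski, Wed evening→Tran, Thu morning→Kowalski, Thu afternoon→Kowalski, Thu evening→Tran.

2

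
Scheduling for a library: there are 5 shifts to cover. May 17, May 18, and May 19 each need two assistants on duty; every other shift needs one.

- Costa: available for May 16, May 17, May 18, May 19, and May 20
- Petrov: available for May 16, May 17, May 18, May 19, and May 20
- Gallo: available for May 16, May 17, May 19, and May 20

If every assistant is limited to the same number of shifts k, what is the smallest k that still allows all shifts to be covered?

3

With 3 assistants and 8 worker-slots to fill, someone must work at least ⌈8/3⌉ = 3 shifts, so k ≥ 3.
k = 3 works: May 16→Costa, May 17→Costa+Petrov, May 18→Costa+Petrov, May 19→Petrov+Gallo, May 20→Gallo.
Loads: Costa 3, Petrov 3, Gallo 2 — all ≤ 3.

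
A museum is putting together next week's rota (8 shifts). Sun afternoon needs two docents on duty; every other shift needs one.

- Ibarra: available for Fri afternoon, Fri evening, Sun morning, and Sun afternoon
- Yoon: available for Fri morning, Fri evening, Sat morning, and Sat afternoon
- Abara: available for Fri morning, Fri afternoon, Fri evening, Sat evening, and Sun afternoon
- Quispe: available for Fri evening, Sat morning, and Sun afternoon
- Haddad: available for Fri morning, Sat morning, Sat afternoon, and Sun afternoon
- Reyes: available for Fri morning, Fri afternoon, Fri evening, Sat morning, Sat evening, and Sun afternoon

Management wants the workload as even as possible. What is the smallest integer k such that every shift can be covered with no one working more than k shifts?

2

With 6 docents and 9 worker-slots to fill, someone must work at least ⌈9/6⌉ = 2 shifts, so k ≥ 2.
k = 2 works: Fri morning→Yoon, Fri afternoon→Ibarra, Fri evening→Abara, Sat morning→Quispe, Sat afternoon→Yoon, Sat evening→Abara, Sun morning→Ibarra, Sun afternoon→Quispe+Haddad.
Loads: Ibarra 2, Yoon 2, Abara 2, Quispe 2, Haddad 1, Reyes 0 — all ≤ 2.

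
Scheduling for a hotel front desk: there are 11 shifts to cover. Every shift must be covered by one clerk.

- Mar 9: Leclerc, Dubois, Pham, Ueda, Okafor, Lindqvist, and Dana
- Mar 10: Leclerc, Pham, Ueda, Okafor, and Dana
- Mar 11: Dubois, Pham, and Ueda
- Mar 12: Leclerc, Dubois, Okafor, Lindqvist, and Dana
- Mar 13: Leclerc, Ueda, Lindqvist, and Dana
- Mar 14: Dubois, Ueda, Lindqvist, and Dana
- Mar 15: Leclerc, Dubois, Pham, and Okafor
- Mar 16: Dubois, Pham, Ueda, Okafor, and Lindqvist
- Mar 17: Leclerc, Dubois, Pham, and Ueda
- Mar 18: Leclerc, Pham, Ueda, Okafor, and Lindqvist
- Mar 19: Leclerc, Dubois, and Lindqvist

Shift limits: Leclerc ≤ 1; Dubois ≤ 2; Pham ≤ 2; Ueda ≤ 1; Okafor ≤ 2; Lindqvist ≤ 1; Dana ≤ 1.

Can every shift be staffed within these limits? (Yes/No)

No

Total capacity is 1+2+2+1+2+1+1 = 10 but 11 worker-slots are needed — infeasible.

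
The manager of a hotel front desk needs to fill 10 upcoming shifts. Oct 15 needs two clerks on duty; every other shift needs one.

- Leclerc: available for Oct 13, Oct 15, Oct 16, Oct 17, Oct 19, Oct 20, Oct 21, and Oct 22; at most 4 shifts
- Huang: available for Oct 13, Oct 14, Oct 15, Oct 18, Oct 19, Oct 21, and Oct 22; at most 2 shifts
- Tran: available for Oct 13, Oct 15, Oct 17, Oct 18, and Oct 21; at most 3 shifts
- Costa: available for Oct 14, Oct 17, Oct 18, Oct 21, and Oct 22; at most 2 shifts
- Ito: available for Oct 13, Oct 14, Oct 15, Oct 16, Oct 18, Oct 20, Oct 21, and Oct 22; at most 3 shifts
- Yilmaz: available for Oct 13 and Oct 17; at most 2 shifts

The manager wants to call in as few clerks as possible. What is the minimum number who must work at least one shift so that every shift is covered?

11 slots to fill and no one can take more than 4, so at least ⌈11/4⌉ = 3 clerks are needed.
Any 3 clerks together have capacity at most 4+3+3 = 10 < 11 slots, so 3 can never suffice.
Leclerc, Huang, Tran, and Costa alone can cover everything: Oct 13→Leclerc, Oct 14→Huang, Oct 15→Huang+Tran, Oct 16→Leclerc, Oct 17→Tran, Oct 18→Tran, Oct 19→Leclerc, Oct 20→Leclerc, Oct 21→Costa, Oct 22→Costa.

4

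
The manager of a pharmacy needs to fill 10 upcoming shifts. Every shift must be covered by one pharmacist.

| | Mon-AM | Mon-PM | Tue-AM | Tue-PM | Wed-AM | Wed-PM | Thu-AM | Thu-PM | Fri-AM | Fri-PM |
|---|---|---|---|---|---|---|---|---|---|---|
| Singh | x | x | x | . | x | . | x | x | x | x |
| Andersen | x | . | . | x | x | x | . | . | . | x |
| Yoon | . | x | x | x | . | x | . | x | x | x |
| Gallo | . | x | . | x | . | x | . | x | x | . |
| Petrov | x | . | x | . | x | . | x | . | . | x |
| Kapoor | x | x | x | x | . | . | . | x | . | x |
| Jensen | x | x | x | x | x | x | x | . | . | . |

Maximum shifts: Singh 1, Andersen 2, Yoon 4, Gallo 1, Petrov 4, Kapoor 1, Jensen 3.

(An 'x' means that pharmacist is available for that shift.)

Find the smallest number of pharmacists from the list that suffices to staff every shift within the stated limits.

3

10 slots to fill and no one can take more than 4, so at least ⌈10/4⌉ = 3 pharmacists are needed.
Andersen, Yoon, and Petrov alone can cover everything: Mon-AM→Andersen, Mon-PM→Yoon, Tue-AM→Petrov, Tue-PM→Andersen, Wed-AM→Petrov, Wed-PM→Yoon, Thu-AM→Petrov, Thu-PM→Yoon, Fri-AM→Yoon, Fri-PM→Petrov.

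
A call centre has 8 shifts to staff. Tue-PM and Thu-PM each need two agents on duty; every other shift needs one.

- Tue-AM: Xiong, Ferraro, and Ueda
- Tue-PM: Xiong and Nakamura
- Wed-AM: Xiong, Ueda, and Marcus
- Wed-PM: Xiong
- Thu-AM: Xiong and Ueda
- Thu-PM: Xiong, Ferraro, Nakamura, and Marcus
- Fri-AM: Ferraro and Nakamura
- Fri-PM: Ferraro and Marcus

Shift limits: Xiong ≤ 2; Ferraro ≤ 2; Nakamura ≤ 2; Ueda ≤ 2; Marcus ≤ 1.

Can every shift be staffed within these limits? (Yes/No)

Total capacity is 2+2+2+2+1 = 9 but 10 worker-slots are needed — infeasible.

No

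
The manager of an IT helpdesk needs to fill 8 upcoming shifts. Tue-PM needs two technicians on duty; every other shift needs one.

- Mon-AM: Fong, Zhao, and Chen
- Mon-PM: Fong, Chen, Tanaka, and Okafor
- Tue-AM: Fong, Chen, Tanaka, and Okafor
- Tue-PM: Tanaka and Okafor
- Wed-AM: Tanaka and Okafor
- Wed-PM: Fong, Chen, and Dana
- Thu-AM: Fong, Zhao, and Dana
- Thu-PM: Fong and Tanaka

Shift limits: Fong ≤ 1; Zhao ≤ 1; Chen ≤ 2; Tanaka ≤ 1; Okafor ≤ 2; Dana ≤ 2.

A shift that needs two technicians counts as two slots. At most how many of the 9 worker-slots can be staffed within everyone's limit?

Total capacity across all technicians is 1+1+2+1+2+2 = 9, and 9 slots are needed, so at most 9 can be filled.
An assignment achieving 9: Mon-AM→Zhao, Mon-PM→Chen, Tue-AM→Chen, Tue-PM→Tanaka+Okafor, Wed-AM→Okafor, Wed-PM→Dana, Thu-AM→Dana, Thu-PM→Fong.
Loads: Fong 1/1, Zhao 1/1, Chen 2/2, Tanaka 1/1, Okafor 2/2, Dana 2/2.

9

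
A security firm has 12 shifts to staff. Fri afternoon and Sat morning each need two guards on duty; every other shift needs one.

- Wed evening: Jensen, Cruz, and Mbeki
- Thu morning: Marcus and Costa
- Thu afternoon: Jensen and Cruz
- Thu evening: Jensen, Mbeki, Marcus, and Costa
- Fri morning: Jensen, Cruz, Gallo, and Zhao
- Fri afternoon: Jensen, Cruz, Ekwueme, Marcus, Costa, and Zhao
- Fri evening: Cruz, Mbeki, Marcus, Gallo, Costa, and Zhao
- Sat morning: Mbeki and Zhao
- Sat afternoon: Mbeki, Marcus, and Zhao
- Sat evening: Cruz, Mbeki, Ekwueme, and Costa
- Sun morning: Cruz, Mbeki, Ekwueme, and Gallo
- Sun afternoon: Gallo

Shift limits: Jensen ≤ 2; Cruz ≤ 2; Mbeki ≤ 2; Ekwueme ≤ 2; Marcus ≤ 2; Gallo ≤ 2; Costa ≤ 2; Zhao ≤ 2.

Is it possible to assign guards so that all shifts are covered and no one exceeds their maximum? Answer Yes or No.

Yes

Sat morning can only be covered by Mbeki and Zhao, so that assignment is forced.
Sun afternoon can only be covered by Gallo, so that assignment is forced.
One valid schedule: Wed evening→Jensen, Thu morning→Marcus, Thu afternoon→Jensen, Thu evening→Marcus, Fri morning→Cruz, Fri afternoon→Ekwueme+Costa, Fri evening→Gallo, Sat morning→Mbeki+Zhao, Sat afternoon→Mbeki, Sat evening→Cruz, Sun morning→Ekwueme, Sun afternoon→Gallo.
Loads: Jensen 2/2, Cruz 2/2, Mbeki 2/2, Ekwueme 2/2, Marcus 2/2, Gallo 2/2, Costa 1/2, Zhao 1/2 — all within limits.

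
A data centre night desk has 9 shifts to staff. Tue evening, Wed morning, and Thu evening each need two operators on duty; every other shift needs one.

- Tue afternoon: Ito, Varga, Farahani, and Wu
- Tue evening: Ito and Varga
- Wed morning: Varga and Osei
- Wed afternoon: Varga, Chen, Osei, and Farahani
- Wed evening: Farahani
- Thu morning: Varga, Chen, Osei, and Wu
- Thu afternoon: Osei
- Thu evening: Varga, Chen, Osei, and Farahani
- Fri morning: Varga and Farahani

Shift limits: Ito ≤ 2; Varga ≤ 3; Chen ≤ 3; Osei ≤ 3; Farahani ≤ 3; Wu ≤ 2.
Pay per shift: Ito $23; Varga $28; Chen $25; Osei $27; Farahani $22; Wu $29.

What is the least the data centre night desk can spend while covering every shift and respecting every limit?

Tue evening can only be covered by Ito and Varga, so that assignment is forced.
Wed morning can only be covered by Varga and Osei, so that assignment is forced.
Wed evening can only be covered by Farahani, so that assignment is forced.
Picking the cheapest available operator for each shift independently would cost $293, but that ignores the shift limits.
An optimal schedule: Tue afternoon→Ito, Tue evening→Ito+Varga, Wed morning→Osei+Varga, Wed afternoon→Chen, Wed evening→Farahani, Thu morning→Chen, Thu afternoon→Osei, Thu evening→Farahani+Chen, Fri morning→Farahani.
Total: 23 + 23 + 28 + 27 + 28 + 25 + 22 + 25 + 27 + 22 + 25 + 22 = $297.

$297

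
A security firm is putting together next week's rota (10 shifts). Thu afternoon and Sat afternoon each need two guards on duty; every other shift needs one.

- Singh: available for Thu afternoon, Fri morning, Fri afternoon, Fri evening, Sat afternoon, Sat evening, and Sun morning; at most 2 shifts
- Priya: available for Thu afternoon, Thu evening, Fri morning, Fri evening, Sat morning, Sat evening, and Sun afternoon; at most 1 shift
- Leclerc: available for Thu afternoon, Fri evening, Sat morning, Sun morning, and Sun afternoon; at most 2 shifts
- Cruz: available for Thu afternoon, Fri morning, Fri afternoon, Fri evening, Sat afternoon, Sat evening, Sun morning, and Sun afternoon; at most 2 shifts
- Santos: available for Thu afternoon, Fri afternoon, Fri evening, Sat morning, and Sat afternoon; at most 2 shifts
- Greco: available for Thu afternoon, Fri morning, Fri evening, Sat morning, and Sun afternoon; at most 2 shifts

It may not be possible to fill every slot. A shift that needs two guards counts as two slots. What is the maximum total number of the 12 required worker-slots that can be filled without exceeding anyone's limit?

11

Total capacity across all guards is 2+1+2+2+2+2 = 11, and 12 slots are needed, so at most 11 can be filled.
An assignment achieving 11: Thu afternoon→Santos, Thu evening→Priya, Fri morning→Greco, Fri afternoon→Singh, Fri evening→Santos, Sat morning→Leclerc, Sat afternoon→Singh+Cruz, Sat evening→Cruz, Sun morning→Leclerc, Sun afternoon→Greco.
Loads: Singh 2/2, Priya 1/1, Leclerc 2/2, Cruz 2/2, Santos 2/2, Greco 2/2.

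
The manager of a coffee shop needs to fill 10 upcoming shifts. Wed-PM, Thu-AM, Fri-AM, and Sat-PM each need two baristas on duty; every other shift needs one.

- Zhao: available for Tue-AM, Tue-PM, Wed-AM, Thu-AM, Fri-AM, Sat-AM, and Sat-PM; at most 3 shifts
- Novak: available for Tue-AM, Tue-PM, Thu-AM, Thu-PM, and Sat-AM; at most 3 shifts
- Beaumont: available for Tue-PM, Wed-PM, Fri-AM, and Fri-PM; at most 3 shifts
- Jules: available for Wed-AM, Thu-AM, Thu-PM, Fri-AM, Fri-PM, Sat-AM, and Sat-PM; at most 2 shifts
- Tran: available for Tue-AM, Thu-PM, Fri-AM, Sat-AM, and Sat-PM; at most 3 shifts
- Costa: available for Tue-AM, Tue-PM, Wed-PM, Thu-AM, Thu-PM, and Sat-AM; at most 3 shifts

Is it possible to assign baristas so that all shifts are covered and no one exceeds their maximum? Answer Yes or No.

Wed-PM can only be covered by Beaumont and Costa, so that assignment is forced.
One valid schedule: Tue-AM→Zhao, Tue-PM→Novak, Wed-AM→Zhao, Wed-PM→Beaumont+Costa, Thu-AM→Jules+Costa, Thu-PM→Novak, Fri-AM→Beaumont+Tran, Fri-PM→Beaumont, Sat-AM→Novak, Sat-PM→Zhao+Jules.
Loads: Zhao 3/3, Novak 3/3, Beaumont 3/3, Jules 2/2, Tran 1/3, Costa 2/3 — all within limits.

Yes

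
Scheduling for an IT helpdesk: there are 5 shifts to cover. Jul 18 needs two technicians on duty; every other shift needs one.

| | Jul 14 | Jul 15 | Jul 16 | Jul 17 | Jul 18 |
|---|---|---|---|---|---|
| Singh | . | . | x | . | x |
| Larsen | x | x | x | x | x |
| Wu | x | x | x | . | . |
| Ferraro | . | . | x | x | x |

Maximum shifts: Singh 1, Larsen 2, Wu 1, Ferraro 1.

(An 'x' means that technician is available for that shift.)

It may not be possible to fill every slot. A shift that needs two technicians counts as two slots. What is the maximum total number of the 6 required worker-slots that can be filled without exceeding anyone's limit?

Total capacity across all technicians is 1+2+1+1 = 5, and 6 slots are needed, so at most 5 can be filled.
An assignment achieving 5: Jul 14→Larsen, Jul 15→Larsen, Jul 16→Wu, Jul 17→Ferraro, Jul 18→Singh.
Loads: Singh 1/1, Larsen 2/2, Wu 1/1, Ferraro 1/1.

5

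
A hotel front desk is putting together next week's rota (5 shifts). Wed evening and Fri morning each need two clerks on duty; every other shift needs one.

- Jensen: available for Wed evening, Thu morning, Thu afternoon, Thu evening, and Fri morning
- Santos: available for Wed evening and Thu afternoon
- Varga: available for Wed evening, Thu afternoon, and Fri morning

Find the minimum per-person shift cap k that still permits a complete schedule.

With 3 clerks and 7 worker-slots to fill, someone must work at least ⌈7/3⌉ = 3 shifts, so k ≥ 3.
k = 3 works: Wed evening→Santos+Varga, Thu morning→Jensen, Thu afternoon→Santos, Thu evening→Jensen, Fri morning→Jensen+Varga.
Loads: Jensen 3, Santos 2, Varga 2 — all ≤ 3.

3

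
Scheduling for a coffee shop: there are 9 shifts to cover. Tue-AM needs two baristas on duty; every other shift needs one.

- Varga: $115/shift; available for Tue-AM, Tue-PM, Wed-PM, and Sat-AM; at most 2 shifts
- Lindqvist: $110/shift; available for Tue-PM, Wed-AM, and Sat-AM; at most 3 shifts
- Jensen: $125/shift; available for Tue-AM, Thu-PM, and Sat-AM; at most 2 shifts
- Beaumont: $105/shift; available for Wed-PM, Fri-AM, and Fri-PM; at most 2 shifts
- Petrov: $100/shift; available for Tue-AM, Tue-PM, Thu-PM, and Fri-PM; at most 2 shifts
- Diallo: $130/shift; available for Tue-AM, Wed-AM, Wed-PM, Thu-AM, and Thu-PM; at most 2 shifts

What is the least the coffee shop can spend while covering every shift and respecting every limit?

Thu-AM can only be covered by Diallo, so that assignment is forced.
Fri-AM can only be covered by Beaumont, so that assignment is forced.
Picking the cheapest available barista for each shift independently would cost $1075, but that ignores the shift limits.
An optimal schedule: Tue-AM→Petrov+Varga, Tue-PM→Lindqvist, Wed-AM→Lindqvist, Wed-PM→Varga, Thu-AM→Diallo, Thu-PM→Petrov, Fri-AM→Beaumont, Fri-PM→Beaumont, Sat-AM→Lindqvist.
Total: 100 + 115 + 110 + 110 + 115 + 130 + 100 + 105 + 105 + 110 = $1100.

$1100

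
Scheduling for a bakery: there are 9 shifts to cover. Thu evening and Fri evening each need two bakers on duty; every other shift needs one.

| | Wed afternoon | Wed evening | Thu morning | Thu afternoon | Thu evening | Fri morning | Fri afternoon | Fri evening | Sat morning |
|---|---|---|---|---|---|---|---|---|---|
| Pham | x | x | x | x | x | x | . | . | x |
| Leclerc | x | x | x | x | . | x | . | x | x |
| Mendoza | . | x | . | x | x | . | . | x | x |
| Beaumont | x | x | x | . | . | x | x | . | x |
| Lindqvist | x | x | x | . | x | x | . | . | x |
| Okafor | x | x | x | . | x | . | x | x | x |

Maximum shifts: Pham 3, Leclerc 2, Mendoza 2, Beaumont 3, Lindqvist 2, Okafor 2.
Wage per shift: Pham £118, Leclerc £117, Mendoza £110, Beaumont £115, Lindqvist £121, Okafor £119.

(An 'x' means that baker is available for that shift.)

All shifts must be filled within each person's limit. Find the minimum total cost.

£1272

Picking the cheapest available baker for each shift independently would cost £1245, but that ignores the shift limits.
An optimal schedule: Wed afternoon→Beaumont, Wed evening→Pham, Thu morning→Leclerc, Thu afternoon→Mendoza, Thu evening→Pham+Okafor, Fri morning→Beaumont, Fri afternoon→Beaumont, Fri evening→Mendoza+Leclerc, Sat morning→Pham.
Total: 115 + 118 + 117 + 110 + 118 + 119 + 115 + 115 + 110 + 117 + 118 = £1272.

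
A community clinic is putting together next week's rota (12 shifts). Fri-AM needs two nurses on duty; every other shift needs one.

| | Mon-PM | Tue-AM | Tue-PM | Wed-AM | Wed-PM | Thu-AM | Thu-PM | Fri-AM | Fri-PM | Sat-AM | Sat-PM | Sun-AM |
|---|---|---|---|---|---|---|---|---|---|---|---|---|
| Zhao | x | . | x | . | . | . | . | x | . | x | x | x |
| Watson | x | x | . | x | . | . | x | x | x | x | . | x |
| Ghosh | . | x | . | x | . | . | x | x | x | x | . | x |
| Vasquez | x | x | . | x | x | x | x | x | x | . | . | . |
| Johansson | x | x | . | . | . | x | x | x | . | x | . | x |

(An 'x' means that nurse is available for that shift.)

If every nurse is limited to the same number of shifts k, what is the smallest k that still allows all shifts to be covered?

With 5 nurses and 13 worker-slots to fill, someone must work at least ⌈13/5⌉ = 3 shifts, so k ≥ 3.
k = 3 works: Mon-PM→Zhao, Tue-AM→Watson, Tue-PM→Zhao, Wed-AM→Watson, Wed-PM→Vasquez, Thu-AM→Vasquez, Thu-PM→Ghosh, Fri-AM→Vasquez+Johansson, Fri-PM→Watson, Sat-AM→Ghosh, Sat-PM→Zhao, Sun-AM→Ghosh.
Loads: Zhao 3, Watson 3, Ghosh 3, Vasquez 3, Johansson 1 — all ≤ 3.

3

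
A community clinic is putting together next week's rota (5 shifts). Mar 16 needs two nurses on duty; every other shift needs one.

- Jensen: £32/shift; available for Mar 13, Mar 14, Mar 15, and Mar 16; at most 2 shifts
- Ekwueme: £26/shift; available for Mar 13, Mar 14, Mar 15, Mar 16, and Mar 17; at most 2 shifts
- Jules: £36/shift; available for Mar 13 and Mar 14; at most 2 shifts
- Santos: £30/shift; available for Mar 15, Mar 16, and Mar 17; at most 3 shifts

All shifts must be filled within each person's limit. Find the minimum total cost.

£174

Picking the cheapest available nurse for each shift independently would cost £160, but that ignores the shift limits.
An optimal schedule: Mar 13→Ekwueme, Mar 14→Ekwueme, Mar 15→Santos, Mar 16→Santos+Jensen, Mar 17→Santos.
Total: 26 + 26 + 30 + 30 + 32 + 30 = £174.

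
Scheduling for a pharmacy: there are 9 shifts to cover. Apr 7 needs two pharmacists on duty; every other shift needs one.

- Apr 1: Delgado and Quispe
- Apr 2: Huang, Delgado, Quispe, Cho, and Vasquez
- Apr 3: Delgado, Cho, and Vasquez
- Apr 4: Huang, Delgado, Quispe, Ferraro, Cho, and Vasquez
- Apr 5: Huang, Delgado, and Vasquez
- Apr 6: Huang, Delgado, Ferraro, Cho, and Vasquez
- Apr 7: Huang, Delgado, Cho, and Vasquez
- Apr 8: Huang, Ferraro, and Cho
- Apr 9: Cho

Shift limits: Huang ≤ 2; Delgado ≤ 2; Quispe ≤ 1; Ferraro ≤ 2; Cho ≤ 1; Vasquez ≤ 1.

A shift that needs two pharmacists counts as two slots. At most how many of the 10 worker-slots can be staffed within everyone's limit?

9

Total capacity across all pharmacists is 2+2+1+2+1+1 = 9, and 10 slots are needed, so at most 9 can be filled.
An assignment achieving 9: Apr 1→Delgado, Apr 2→Quispe, Apr 3→Delgado, Apr 4→Ferraro, Apr 5→Huang, Apr 6→Ferraro, Apr 7→Vasquez, Apr 8→Huang, Apr 9→Cho.
Loads: Huang 2/2, Delgado 2/2, Quispe 1/1, Ferraro 2/2, Cho 1/1, Vasquez 1/1.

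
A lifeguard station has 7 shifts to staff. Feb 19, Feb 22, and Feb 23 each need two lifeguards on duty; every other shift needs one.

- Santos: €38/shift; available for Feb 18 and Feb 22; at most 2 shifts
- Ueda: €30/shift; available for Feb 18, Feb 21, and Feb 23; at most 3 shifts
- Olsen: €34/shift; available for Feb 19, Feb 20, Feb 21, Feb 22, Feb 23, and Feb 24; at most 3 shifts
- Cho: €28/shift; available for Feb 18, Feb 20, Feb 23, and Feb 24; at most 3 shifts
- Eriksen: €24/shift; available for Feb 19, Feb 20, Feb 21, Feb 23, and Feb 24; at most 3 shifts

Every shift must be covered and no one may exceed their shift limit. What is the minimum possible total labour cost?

€292

Feb 19 can only be covered by Olsen and Eriksen, so that assignment is forced.
Feb 22 can only be covered by Santos and Olsen, so that assignment is forced.
Picking the cheapest available lifeguard for each shift independently would cost €282, but that ignores the shift limits.
An optimal schedule: Feb 18→Cho, Feb 19→Eriksen+Olsen, Feb 20→Eriksen, Feb 21→Eriksen, Feb 22→Olsen+Santos, Feb 23→Cho+Ueda, Feb 24→Cho.
Total: 28 + 24 + 34 + 24 + 24 + 34 + 38 + 28 + 30 + 28 = €292.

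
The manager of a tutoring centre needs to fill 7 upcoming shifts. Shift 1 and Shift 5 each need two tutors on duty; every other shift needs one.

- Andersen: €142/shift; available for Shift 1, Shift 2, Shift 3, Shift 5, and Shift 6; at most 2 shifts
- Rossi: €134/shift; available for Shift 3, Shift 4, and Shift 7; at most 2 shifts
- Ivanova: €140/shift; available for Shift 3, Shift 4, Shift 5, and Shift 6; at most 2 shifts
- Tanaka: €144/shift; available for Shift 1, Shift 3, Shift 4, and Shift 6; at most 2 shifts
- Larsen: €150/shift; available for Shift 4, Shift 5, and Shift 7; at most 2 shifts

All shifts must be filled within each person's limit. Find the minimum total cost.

Shift 1 can only be covered by Andersen and Tanaka, so that assignment is forced.
Shift 2 can only be covered by Andersen, so that assignment is forced.
Picking the cheapest available tutor for each shift independently would cost €1252, but that ignores the shift limits.
An optimal schedule: Shift 1→Andersen+Tanaka, Shift 2→Andersen, Shift 3→Rossi, Shift 4→Tanaka, Shift 5→Ivanova+Larsen, Shift 6→Ivanova, Shift 7→Rossi.
Total: 142 + 144 + 142 + 134 + 144 + 140 + 150 + 140 + 134 = €1270.

€1270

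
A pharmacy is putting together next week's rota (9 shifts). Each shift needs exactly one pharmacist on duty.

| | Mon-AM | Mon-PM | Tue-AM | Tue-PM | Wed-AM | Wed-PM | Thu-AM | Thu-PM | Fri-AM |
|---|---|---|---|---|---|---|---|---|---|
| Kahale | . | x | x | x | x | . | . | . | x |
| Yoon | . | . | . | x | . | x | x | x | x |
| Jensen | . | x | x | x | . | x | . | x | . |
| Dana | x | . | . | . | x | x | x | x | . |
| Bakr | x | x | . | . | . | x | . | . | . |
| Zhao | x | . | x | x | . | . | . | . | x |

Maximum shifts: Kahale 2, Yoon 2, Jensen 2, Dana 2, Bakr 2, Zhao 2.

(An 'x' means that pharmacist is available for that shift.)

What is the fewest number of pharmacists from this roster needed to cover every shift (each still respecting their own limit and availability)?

9 slots to fill and no one can take more than 2, so at least ⌈9/2⌉ = 5 pharmacists are needed.
Kahale, Yoon, Jensen, Dana, and Bakr alone can cover everything: Mon-AM→Dana, Mon-PM→Jensen, Tue-AM→Kahale, Tue-PM→Jensen, Wed-AM→Kahale, Wed-PM→Bakr, Thu-AM→Yoon, Thu-PM→Dana, Fri-AM→Yoon.

5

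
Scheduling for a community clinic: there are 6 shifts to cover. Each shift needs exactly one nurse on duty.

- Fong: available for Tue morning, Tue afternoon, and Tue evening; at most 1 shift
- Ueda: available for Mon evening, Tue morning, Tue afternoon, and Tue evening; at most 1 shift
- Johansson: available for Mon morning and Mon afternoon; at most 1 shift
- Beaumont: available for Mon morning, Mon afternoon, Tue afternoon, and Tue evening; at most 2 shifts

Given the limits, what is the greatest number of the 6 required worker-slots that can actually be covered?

5

Total capacity across all nurses is 1+1+1+2 = 5, and 6 slots are needed, so at most 5 can be filled.
An assignment achieving 5: Mon morning→Johansson, Mon afternoon→Beaumont, Mon evening→Ueda, Tue morning→Fong, Tue afternoon→Beaumont.
Loads: Fong 1/1, Ueda 1/1, Johansson 1/1, Beaumont 2/2.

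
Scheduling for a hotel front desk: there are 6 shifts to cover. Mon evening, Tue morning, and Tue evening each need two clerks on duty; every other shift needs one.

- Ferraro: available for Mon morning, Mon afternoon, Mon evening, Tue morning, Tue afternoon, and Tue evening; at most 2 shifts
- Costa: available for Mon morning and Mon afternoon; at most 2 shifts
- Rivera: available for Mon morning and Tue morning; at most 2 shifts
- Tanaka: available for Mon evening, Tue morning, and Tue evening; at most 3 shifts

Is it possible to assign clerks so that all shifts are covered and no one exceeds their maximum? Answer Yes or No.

Total capacity is 9 and 9 slots are needed, so capacity alone doesn't rule it out.
Shifts {Mon evening, Tue afternoon, Tue evening} need 5 worker-slots in total, but the clerks available for any of those shifts (Ferraro and Tanaka) can supply at most 4 among them. So no valid schedule exists.

No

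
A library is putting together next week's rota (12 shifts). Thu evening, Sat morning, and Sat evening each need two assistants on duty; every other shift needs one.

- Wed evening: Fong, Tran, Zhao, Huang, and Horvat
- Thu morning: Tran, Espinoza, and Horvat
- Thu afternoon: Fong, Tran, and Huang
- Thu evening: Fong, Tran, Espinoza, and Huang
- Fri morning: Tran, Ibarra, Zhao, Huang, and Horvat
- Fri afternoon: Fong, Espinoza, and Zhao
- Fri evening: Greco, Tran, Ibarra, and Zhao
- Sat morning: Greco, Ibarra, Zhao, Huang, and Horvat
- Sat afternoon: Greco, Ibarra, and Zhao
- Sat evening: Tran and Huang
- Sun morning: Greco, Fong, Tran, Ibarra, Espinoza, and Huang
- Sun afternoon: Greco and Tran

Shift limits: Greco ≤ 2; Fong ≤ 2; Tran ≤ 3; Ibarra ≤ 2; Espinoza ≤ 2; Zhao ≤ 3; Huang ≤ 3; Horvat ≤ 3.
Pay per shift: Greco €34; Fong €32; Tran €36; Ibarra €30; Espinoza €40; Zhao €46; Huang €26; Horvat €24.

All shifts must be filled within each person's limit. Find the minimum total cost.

€450

Sat evening can only be covered by Tran and Huang, so that assignment is forced.
Picking the cheapest available assistant for each shift independently would cost €420, but that ignores the shift limits.
An optimal schedule: Wed evening→Horvat, Thu morning→Horvat, Thu afternoon→Huang, Thu evening→Fong+Tran, Fri morning→Horvat, Fri afternoon→Fong, Fri evening→Ibarra, Sat morning→Huang+Greco, Sat afternoon→Ibarra, Sat evening→Huang+Tran, Sun morning→Tran, Sun afternoon→Greco.
Total: 24 + 24 + 26 + 32 + 36 + 24 + 32 + 30 + 26 + 34 + 30 + 26 + 36 + 36 + 34 = €450.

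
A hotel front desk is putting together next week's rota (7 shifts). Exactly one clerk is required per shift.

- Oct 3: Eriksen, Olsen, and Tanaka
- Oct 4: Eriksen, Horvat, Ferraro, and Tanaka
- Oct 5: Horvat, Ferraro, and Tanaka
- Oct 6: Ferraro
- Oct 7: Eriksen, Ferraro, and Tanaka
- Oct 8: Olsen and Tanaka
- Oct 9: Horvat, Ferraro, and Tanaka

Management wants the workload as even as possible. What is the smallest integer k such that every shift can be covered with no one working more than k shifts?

2

With 5 clerks and 7 worker-slots to fill, someone must work at least ⌈7/5⌉ = 2 shifts, so k ≥ 2.
k = 2 works: Oct 3→Eriksen, Oct 4→Ferraro, Oct 5→Horvat, Oct 6→Ferraro, Oct 7→Eriksen, Oct 8→Olsen, Oct 9→Horvat.
Loads: Eriksen 2, Horvat 2, Olsen 1, Ferraro 2, Tanaka 0 — all ≤ 2.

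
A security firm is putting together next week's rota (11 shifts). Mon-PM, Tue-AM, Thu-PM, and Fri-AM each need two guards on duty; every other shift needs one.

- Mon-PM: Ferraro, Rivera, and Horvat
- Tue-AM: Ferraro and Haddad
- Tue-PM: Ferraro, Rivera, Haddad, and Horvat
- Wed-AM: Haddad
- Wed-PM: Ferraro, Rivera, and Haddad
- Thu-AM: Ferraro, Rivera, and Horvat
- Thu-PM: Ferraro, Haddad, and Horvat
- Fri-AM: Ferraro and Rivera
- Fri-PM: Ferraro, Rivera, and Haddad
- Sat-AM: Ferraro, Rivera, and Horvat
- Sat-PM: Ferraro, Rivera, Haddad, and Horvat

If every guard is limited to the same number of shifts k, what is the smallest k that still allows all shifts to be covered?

4

With 4 guards and 15 worker-slots to fill, someone must work at least ⌈15/4⌉ = 4 shifts, so k ≥ 4.
k = 4 works: Mon-PM→Ferraro+Rivera, Tue-AM→Ferraro+Haddad, Tue-PM→Haddad, Wed-AM→Haddad, Wed-PM→Ferraro, Thu-AM→Rivera, Thu-PM→Haddad+Horvat, Fri-AM→Ferraro+Rivera, Fri-PM→Rivera, Sat-AM→Horvat, Sat-PM→Horvat.
Loads: Ferraro 4, Rivera 4, Haddad 4, Horvat 3 — all ≤ 4.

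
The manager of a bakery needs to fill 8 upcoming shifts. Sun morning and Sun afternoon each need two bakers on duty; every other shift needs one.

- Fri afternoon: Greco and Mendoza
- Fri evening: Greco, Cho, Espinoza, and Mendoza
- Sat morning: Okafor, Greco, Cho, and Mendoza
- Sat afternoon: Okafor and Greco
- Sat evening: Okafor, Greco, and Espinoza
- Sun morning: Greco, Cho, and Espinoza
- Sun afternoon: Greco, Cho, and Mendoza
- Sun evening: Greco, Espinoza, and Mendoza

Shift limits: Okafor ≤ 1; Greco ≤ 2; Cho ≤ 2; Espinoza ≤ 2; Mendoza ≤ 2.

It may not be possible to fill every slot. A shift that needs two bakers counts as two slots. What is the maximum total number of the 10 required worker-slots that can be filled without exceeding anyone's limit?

9

Total capacity across all bakers is 1+2+2+2+2 = 9, and 10 slots are needed, so at most 9 can be filled.
An assignment achieving 9: Fri afternoon→Greco, Fri evening→Mendoza, Sat afternoon→Okafor, Sat evening→Greco, Sun morning→Cho+Espinoza, Sun afternoon→Cho+Mendoza, Sun evening→Espinoza.
Loads: Okafor 1/1, Greco 2/2, Cho 2/2, Espinoza 2/2, Mendoza 2/2.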